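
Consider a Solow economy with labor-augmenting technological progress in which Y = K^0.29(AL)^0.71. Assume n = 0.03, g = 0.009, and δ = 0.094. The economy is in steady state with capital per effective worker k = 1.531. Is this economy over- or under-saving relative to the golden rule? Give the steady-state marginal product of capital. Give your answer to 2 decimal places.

The effective depreciation rate is n + g + δ = 0.03 + 0.009 + 0.094 = 0.133.
MPK = 0.29·k^(0.29−1) = 0.29·1.531^(-0.71) ≈ 0.2143.
MPK > 0.133, so the economy is dynamically efficient (under-saving).

under-saving; MPK ≈ 0.21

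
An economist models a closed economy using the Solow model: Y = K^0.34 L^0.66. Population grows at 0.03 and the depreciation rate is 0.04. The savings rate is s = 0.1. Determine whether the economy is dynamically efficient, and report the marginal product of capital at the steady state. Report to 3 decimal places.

dynamically efficient; MPK ≈ 0.238

Break-even investment rate: n + δ = 0.03 + 0.04 = 0.07.
Steady-state k*: s·k^0.34 = 0.07·k gives k* = (0.1/0.07)^(1/0.66) ≈ 1.7167.
MPK = 0.34·1.7167^(-0.66) ≈ 0.2380.
MPK > n+δ = 0.07, so the economy is dynamically efficient (under-saving).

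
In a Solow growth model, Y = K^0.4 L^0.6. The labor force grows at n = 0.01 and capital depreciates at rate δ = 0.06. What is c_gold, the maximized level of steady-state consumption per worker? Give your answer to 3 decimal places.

The effective depreciation rate is n + δ = 0.01 + 0.06 = 0.07.
At the golden rule the marginal product of capital equals n+δ: 0.4·k^(0.4−1) = 0.07. Solving, k_gold = (0.4/0.07)^(1/0.6) ≈ 18.2643.
y_gold = 18.2643^0.4 ≈ 3.1963.
c_gold = y_gold − (n+δ)·k_gold = 3.1963 − 0.07·18.2643 ≈ 1.9178.

c_gold ≈ 1.918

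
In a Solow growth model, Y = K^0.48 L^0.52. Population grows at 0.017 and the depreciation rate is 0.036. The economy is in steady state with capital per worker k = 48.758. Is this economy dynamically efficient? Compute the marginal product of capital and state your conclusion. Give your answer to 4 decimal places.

dynamically efficient; MPK ≈ 0.0636

The effective depreciation rate is n + δ = 0.017 + 0.036 = 0.053.
MPK = 0.48·k^(0.48−1) = 0.48·48.758^(-0.52) ≈ 0.0636.
MPK > 0.053, so the economy is dynamically efficient (under-saving).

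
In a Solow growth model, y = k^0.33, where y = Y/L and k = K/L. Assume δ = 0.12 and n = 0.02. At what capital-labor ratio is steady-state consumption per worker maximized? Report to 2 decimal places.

k_gold ≈ 3.60

Break-even investment rate: n + δ = 0.02 + 0.12 = 0.14.
Golden rule sets MPK = n+δ: 0.33·k^(0.33−1) = 0.14, so k_gold = (0.33/0.14)^(1/0.67) ≈ 3.5958.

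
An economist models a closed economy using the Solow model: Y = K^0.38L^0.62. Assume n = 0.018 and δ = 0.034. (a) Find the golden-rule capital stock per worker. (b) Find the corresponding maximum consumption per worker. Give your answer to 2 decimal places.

Break-even investment rate: n + δ = 0.018 + 0.034 = 0.052.
At the golden rule the marginal product of capital equals n+δ: 0.38·k^(0.38−1) = 0.052. Solving, k_gold = (0.38/0.052)^(1/0.62) ≈ 24.7283.
y_gold = 24.7283^0.38 ≈ 3.3839; c_gold = y_gold − 0.052·k_gold ≈ 2.0980.

(a) k_gold ≈ 24.73; (b) c_gold ≈ 2.10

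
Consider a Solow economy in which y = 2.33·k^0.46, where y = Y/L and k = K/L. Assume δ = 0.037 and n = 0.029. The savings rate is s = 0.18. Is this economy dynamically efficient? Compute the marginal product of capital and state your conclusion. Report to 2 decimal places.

dynamically efficient; MPK ≈ 0.17

Break-even investment rate: n + δ = 0.029 + 0.037 = 0.066.
Steady-state k*: s·A·k^0.46 = 0.066·k gives k* = (0.18·2.33/0.066)^(1/0.54) ≈ 30.7039.
MPK = 0.46·2.33·30.7039^(-0.54) ≈ 0.1687.
MPK > n+δ = 0.066, so the economy is dynamically efficient (under-saving).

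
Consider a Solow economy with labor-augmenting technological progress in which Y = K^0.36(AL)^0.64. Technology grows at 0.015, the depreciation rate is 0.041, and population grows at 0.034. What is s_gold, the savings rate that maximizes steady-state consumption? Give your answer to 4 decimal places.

s_gold = 0.3600

Capital per effective worker breaks even when investment replaces (n + g + δ)·k; here n + g + δ = 0.09.
At the golden rule MPK = n+g+δ, and in any Cobb-Douglas steady state s = (n+g+δ)·k/y = MPK·k/y = capital's share 0.36.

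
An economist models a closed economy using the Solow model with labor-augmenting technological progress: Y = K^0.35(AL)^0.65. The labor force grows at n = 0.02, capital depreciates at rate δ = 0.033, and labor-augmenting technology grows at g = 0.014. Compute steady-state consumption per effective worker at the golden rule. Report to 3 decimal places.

c_gold ≈ 1.583

n + g + δ = 0.02 + 0.014 + 0.033 = 0.067.
Setting f'(k) = n+g+δ gives 0.35·k^(0.35−1) = 0.067, hence k_gold = (0.35/0.067)^(1/0.65) ≈ 12.7235.
y_gold = 12.7235^0.35 ≈ 2.4356.
c_gold = y_gold − (n+g+δ)·k_gold = 2.4356 − 0.067·12.7235 ≈ 1.5832.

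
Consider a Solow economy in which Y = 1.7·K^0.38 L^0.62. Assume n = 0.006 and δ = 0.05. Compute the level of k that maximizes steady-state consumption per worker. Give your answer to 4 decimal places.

k_gold ≈ 51.6387

The effective depreciation rate is n + δ = 0.006 + 0.05 = 0.056.
Setting f'(k) = n+δ gives 0.38·1.7·k^(0.38−1) = 0.056, hence k_gold = (0.38·1.7/0.056)^(1/0.62) ≈ 51.6387.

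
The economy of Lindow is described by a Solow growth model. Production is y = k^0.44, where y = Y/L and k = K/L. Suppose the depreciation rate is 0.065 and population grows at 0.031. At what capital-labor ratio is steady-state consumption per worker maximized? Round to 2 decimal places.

n + δ = 0.031 + 0.065 = 0.096.
Golden rule sets MPK = n+δ: 0.44·k^(0.44−1) = 0.096, so k_gold = (0.44/0.096)^(1/0.56) ≈ 15.1594.

k_gold ≈ 15.16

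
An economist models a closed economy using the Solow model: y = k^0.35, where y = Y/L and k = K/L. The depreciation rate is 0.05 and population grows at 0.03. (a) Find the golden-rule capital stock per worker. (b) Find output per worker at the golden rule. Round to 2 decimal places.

Break-even investment rate: n + δ = 0.03 + 0.05 = 0.08.
Setting f'(k) = n+δ gives 0.35·k^(0.35−1) = 0.08, hence k_gold = (0.35/0.08)^(1/0.65) ≈ 9.6855.
y_gold = 9.6855^0.35 ≈ 2.2138.

(a) k_gold ≈ 9.69; (b) y_gold ≈ 2.21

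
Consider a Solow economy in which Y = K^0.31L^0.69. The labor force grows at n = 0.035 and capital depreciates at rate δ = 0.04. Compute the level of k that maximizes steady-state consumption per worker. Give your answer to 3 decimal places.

k_gold ≈ 7.820

Break-even investment rate: n + δ = 0.035 + 0.04 = 0.075.
At the golden rule the marginal product of capital equals n+δ: 0.31·k^(0.31−1) = 0.075. Solving, k_gold = (0.31/0.075)^(1/0.69) ≈ 7.8197.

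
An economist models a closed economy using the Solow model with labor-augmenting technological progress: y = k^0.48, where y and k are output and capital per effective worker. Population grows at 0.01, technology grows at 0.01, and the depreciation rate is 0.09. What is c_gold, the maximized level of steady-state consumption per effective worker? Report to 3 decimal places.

The effective depreciation rate is n + g + δ = 0.01 + 0.01 + 0.09 = 0.11.
Setting f'(k) = n+g+δ gives 0.48·k^(0.48−1) = 0.11, hence k_gold = (0.48/0.11)^(1/0.52) ≈ 17.0011.
y_gold = 17.0011^0.48 ≈ 3.8961.
c_gold = y_gold − (n+g+δ)·k_gold = 3.8961 − 0.11·17.0011 ≈ 2.0260.

c_gold ≈ 2.026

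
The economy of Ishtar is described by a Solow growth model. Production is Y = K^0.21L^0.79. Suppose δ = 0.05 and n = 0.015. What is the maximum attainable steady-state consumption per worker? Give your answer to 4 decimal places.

c_gold ≈ 1.0790

The effective depreciation rate is n + δ = 0.015 + 0.05 = 0.065.
Maximizing c = f(k) − (n+δ)·k gives f'(k) = n+δ, i.e. 0.21·k^(0.21−1) = 0.065, so k_gold = (0.21/0.065)^(1/0.79) ≈ 4.4126.
y_gold = 4.4126^0.21 ≈ 1.3658.
c_gold = y_gold − (n+δ)·k_gold = 1.3658 − 0.065·4.4126 ≈ 1.0790.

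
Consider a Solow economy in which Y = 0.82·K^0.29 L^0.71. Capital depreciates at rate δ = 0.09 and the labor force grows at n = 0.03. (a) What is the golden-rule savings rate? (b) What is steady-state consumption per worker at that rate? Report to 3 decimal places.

(a) s_gold = 0.290; (b) c_gold ≈ 0.770

The effective depreciation rate is n + δ = 0.03 + 0.09 = 0.12.
For Cobb-Douglas, s_gold equals capital's share: s_gold = 0.29.
Golden rule sets MPK = n+δ: 0.29·0.82·k^(0.29−1) = 0.12, so k_gold = (0.29·0.82/0.12)^(1/0.71) ≈ 2.6203.
y_gold = 0.82·2.6203^0.29 ≈ 1.0843; c_gold = (1−0.29)·y_gold ≈ 0.7698.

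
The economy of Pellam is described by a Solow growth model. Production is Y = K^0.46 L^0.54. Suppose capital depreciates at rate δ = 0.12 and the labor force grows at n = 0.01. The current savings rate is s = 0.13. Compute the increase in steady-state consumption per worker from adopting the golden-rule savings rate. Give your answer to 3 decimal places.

Δc ≈ 0.715

Capital per worker breaks even when investment replaces (n + δ)·k; here n + δ = 0.13.
Current steady state (s = 0.13): k* = (0.13/0.13)^(1/0.54) ≈ 1.0000, y* = 1.0000^0.46 ≈ 1.0000, c* = (1−0.13)·1.0000 ≈ 0.8700.
Maximizing c = f(k) − (n+δ)·k gives f'(k) = n+δ, i.e. 0.46·k^(0.46−1) = 0.13, so k_gold = (0.46/0.13)^(1/0.54) ≈ 10.3830.
y_gold = 10.3830^0.46 ≈ 2.9343, c_gold = y_gold − 0.13·k_gold ≈ 1.5845.
Gain: Δc = 1.5845 − 0.8700 ≈ 0.7145.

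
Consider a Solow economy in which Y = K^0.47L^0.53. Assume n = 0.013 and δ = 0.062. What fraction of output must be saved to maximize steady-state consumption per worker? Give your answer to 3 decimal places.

s_gold = 0.470

The effective depreciation rate is n + δ = 0.013 + 0.062 = 0.075.
At the golden rule MPK = n+δ, and in any Cobb-Douglas steady state s = (n+δ)·k/y = MPK·k/y = capital's share 0.47.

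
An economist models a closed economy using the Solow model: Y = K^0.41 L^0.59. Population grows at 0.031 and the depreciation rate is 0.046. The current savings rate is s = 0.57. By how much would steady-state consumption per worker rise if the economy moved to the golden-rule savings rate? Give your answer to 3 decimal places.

n + δ = 0.031 + 0.046 = 0.077.
Current steady state (s = 0.57): k* = (0.57/0.077)^(1/0.59) ≈ 29.7531, y* = 29.7531^0.41 ≈ 4.0193, c* = (1−0.57)·4.0193 ≈ 1.7283.
Maximizing c = f(k) − (n+δ)·k gives f'(k) = n+δ, i.e. 0.41·k^(0.41−1) = 0.077, so k_gold = (0.41/0.077)^(1/0.59) ≈ 17.0218.
y_gold = 17.0218^0.41 ≈ 3.1968, c_gold = y_gold − 0.077·k_gold ≈ 1.8861.
Gain: Δc = 1.8861 − 1.7283 ≈ 0.1578.

Δc ≈ 0.158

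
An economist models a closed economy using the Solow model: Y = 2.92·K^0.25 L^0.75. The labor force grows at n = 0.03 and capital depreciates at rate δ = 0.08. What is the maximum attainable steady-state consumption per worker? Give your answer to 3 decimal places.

c_gold ≈ 4.115

Break-even investment rate: n + δ = 0.03 + 0.08 = 0.11.
Golden rule sets MPK = n+δ: 0.25·2.92·k^(0.25−1) = 0.11, so k_gold = (0.25·2.92/0.11)^(1/0.75) ≈ 12.4712.
y_gold = 2.92·12.4712^0.25 ≈ 5.4873.
c_gold = y_gold − (n+δ)·k_gold = 5.4873 − 0.11·12.4712 ≈ 4.1155.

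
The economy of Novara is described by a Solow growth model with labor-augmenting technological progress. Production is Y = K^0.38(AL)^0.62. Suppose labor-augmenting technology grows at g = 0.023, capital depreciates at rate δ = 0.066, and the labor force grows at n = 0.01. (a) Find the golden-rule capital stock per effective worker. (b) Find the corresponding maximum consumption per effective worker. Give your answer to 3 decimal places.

n + g + δ = 0.01 + 0.023 + 0.066 = 0.099.
Maximizing c = f(k) − (n+g+δ)·k gives f'(k) = n+g+δ, i.e. 0.38·k^(0.38−1) = 0.099, so k_gold = (0.38/0.099)^(1/0.62) ≈ 8.7534.
y_gold = 8.7534^0.38 ≈ 2.2805; c_gold = y_gold − 0.099·k_gold ≈ 1.4139.

(a) k_gold ≈ 8.753; (b) c_gold ≈ 1.414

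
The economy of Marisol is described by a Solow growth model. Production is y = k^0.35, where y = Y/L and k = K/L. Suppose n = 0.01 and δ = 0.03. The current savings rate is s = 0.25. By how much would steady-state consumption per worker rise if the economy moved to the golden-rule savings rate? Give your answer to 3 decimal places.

Δc ≈ 0.078

Capital per worker breaks even when investment replaces (n + δ)·k; here n + δ = 0.04.
Current steady state (s = 0.25): k* = (0.25/0.04)^(1/0.65) ≈ 16.7661, y* = 16.7661^0.35 ≈ 2.6826, c* = (1−0.25)·2.6826 ≈ 2.0119.
Setting f'(k) = n+δ gives 0.35·k^(0.35−1) = 0.04, hence k_gold = (0.35/0.04)^(1/0.65) ≈ 28.1348.
y_gold = 28.1348^0.35 ≈ 3.2154, c_gold = y_gold − 0.04·k_gold ≈ 2.0900.
Gain: Δc = 2.0900 − 2.0119 ≈ 0.0781.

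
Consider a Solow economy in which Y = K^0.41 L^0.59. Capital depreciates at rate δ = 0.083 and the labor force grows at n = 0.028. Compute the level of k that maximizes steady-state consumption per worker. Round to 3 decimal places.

The effective depreciation rate is n + δ = 0.028 + 0.083 = 0.111.
Golden rule sets MPK = n+δ: 0.41·k^(0.41−1) = 0.111, so k_gold = (0.41/0.111)^(1/0.59) ≈ 9.1579.

k_gold ≈ 9.158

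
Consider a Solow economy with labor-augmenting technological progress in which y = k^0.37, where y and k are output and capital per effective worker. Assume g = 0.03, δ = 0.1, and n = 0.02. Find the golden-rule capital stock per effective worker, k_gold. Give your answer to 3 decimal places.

Capital per effective worker breaks even when investment replaces (n + g + δ)·k; here n + g + δ = 0.15.
Maximizing c = f(k) − (n+g+δ)·k gives f'(k) = n+g+δ, i.e. 0.37·k^(0.37−1) = 0.15, so k_gold = (0.37/0.15)^(1/0.63) ≈ 4.1918.

k_gold ≈ 4.192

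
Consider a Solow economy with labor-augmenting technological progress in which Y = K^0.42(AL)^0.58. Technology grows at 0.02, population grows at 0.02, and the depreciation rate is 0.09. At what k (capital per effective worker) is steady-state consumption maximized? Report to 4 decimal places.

k_gold ≈ 7.5529

The effective depreciation rate is n + g + δ = 0.02 + 0.02 + 0.09 = 0.13.
Setting f'(k) = n+g+δ gives 0.42·k^(0.42−1) = 0.13, hence k_gold = (0.42/0.13)^(1/0.58) ≈ 7.5529.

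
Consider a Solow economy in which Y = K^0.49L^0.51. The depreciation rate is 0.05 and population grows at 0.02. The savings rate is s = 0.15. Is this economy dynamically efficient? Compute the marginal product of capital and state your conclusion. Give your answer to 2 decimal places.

n + δ = 0.02 + 0.05 = 0.07.
Steady-state k*: s·k^0.49 = 0.07·k gives k* = (0.15/0.07)^(1/0.51) ≈ 4.4566.
MPK = 0.49·4.4566^(-0.51) ≈ 0.2287.
MPK > n+δ = 0.07, so the economy is dynamically efficient (under-saving).

dynamically efficient; MPK ≈ 0.23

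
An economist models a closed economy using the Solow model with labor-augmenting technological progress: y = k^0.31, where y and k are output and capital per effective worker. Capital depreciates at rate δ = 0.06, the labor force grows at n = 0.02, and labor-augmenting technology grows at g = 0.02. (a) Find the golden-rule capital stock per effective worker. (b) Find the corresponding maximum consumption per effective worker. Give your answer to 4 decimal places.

(a) k_gold ≈ 5.1537; (b) c_gold ≈ 1.1471

The effective depreciation rate is n + g + δ = 0.02 + 0.02 + 0.06 = 0.1.
Setting f'(k) = n+g+δ gives 0.31·k^(0.31−1) = 0.1, hence k_gold = (0.31/0.1)^(1/0.69) ≈ 5.1537.
y_gold = 5.1537^0.31 ≈ 1.6625; c_gold = y_gold − 0.1·k_gold ≈ 1.1471.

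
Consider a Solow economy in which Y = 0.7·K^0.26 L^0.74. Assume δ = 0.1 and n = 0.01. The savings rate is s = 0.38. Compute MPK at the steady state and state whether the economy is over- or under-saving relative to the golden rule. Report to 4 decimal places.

over-saving; MPK ≈ 0.0753

Break-even investment rate: n + δ = 0.01 + 0.1 = 0.11.
Steady-state k*: s·A·k^0.26 = 0.11·k gives k* = (0.38·0.7/0.11)^(1/0.74) ≈ 3.2978.
MPK = 0.26·0.7·3.2978^(-0.74) ≈ 0.0753.
MPK < n+δ = 0.11, so the economy is dynamically inefficient (over-saving).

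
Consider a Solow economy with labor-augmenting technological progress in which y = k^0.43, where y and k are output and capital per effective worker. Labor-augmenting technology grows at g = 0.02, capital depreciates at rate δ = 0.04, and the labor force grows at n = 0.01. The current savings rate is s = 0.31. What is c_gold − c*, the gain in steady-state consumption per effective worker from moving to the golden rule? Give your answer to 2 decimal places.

Δc ≈ 0.12

Break-even investment rate: n + g + δ = 0.01 + 0.02 + 0.04 = 0.07.
Current steady state (s = 0.31): k* = (0.31/0.07)^(1/0.57) ≈ 13.6080, y* = 13.6080^0.43 ≈ 3.0728, c* = (1−0.31)·3.0728 ≈ 2.1202.
At the golden rule the marginal product of capital equals n+g+δ: 0.43·k^(0.43−1) = 0.07. Solving, k_gold = (0.43/0.07)^(1/0.57) ≈ 24.1605.
y_gold = 24.1605^0.43 ≈ 3.9331, c_gold = y_gold − 0.07·k_gold ≈ 2.2419.
Gain: Δc = 2.2419 − 2.1202 ≈ 0.1216.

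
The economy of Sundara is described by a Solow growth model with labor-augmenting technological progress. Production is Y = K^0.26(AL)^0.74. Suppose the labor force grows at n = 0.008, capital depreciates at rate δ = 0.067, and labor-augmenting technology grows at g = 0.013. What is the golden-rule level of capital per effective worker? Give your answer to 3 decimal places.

k_gold ≈ 4.323

Capital per effective worker breaks even when investment replaces (n + g + δ)·k; here n + g + δ = 0.088.
Golden rule sets MPK = n+g+δ: 0.26·k^(0.26−1) = 0.088, so k_gold = (0.26/0.088)^(1/0.74) ≈ 4.3231.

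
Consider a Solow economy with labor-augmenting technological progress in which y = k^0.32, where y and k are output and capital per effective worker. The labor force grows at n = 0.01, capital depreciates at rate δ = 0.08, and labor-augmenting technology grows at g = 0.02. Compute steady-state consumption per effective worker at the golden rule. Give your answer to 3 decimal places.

c_gold ≈ 1.124

Break-even investment rate: n + g + δ = 0.01 + 0.02 + 0.08 = 0.11.
Golden rule sets MPK = n+g+δ: 0.32·k^(0.32−1) = 0.11, so k_gold = (0.32/0.11)^(1/0.68) ≈ 4.8083.
y_gold = 4.8083^0.32 ≈ 1.6529.
c_gold = y_gold − (n+g+δ)·k_gold = 1.6529 − 0.11·4.8083 ≈ 1.1240.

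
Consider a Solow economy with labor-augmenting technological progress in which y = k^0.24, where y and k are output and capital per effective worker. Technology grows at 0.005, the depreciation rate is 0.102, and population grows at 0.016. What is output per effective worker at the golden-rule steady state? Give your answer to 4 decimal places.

y_gold ≈ 1.2350

The effective depreciation rate is n + g + δ = 0.016 + 0.005 + 0.102 = 0.123.
Setting f'(k) = n+g+δ gives 0.24·k^(0.24−1) = 0.123, hence k_gold = (0.24/0.123)^(1/0.76) ≈ 2.4098.
Output: y_gold = k_gold^0.24 = 2.4098^0.24 ≈ 1.2350.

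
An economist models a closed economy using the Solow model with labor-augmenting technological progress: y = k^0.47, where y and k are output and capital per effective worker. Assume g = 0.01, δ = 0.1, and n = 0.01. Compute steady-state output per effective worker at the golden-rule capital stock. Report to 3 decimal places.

y_gold ≈ 3.356

The effective depreciation rate is n + g + δ = 0.01 + 0.01 + 0.1 = 0.12.
Maximizing c = f(k) − (n+g+δ)·k gives f'(k) = n+g+δ, i.e. 0.47·k^(0.47−1) = 0.12, so k_gold = (0.47/0.12)^(1/0.53) ≈ 13.1435.
Output: y_gold = k_gold^0.47 = 13.1435^0.47 ≈ 3.3558.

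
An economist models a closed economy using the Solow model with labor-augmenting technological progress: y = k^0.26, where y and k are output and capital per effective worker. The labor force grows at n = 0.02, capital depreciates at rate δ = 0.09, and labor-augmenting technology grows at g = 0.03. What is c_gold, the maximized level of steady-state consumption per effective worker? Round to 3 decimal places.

c_gold ≈ 0.920

Capital per effective worker breaks even when investment replaces (n + g + δ)·k; here n + g + δ = 0.14.
At the golden rule the marginal product of capital equals n+g+δ: 0.26·k^(0.26−1) = 0.14. Solving, k_gold = (0.26/0.14)^(1/0.74) ≈ 2.3084.
y_gold = 2.3084^0.26 ≈ 1.2430.
c_gold = y_gold − (n+g+δ)·k_gold = 1.2430 − 0.14·2.3084 ≈ 0.9198.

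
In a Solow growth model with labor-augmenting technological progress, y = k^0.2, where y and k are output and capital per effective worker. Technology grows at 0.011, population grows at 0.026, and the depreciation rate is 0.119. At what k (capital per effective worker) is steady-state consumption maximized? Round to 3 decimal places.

Break-even investment rate: n + g + δ = 0.026 + 0.011 + 0.119 = 0.156.
Maximizing c = f(k) − (n+g+δ)·k gives f'(k) = n+g+δ, i.e. 0.2·k^(0.2−1) = 0.156, so k_gold = (0.2/0.156)^(1/0.8) ≈ 1.3642.

k_gold ≈ 1.364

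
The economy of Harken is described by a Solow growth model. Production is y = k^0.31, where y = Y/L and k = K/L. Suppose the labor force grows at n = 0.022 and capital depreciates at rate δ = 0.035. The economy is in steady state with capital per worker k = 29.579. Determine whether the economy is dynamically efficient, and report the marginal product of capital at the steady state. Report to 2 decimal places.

dynamically inefficient; MPK ≈ 0.03

n + δ = 0.022 + 0.035 = 0.057.
MPK = 0.31·k^(0.31−1) = 0.31·29.579^(-0.69) ≈ 0.0299.
MPK < 0.057, so the economy is dynamically inefficient (over-saving).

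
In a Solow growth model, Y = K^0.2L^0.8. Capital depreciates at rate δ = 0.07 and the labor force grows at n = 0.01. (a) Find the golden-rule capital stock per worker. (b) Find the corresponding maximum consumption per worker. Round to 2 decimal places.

n + δ = 0.01 + 0.07 = 0.08.
Setting f'(k) = n+δ gives 0.2·k^(0.2−1) = 0.08, hence k_gold = (0.2/0.08)^(1/0.8) ≈ 3.1436.
y_gold = 3.1436^0.2 ≈ 1.2574; c_gold = y_gold − 0.08·k_gold ≈ 1.0059.

(a) k_gold ≈ 3.14; (b) c_gold ≈ 1.01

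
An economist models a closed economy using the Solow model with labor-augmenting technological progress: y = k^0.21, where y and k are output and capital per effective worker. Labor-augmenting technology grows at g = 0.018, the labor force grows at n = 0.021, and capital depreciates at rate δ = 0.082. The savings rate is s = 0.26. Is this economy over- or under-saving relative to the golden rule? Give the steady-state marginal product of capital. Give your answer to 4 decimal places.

over-saving; MPK ≈ 0.0977

Capital per effective worker breaks even when investment replaces (n + g + δ)·k; here n + g + δ = 0.121.
Steady-state k*: s·k^0.21 = 0.121·k gives k* = (0.26/0.121)^(1/0.79) ≈ 2.6332.
MPK = 0.21·2.6332^(-0.79) ≈ 0.0977.
MPK < n+g+δ = 0.121, so the economy is dynamically inefficient (over-saving).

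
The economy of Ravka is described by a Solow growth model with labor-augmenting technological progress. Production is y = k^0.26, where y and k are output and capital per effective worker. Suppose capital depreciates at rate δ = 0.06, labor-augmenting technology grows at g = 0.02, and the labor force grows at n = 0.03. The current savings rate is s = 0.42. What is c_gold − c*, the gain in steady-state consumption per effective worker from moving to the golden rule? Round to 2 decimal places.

Δc ≈ 0.07

n + g + δ = 0.03 + 0.02 + 0.06 = 0.11.
Current steady state (s = 0.42): k* = (0.42/0.11)^(1/0.74) ≈ 6.1135, y* = 6.1135^0.26 ≈ 1.6012, c* = (1−0.42)·1.6012 ≈ 0.9287.
Golden rule sets MPK = n+g+δ: 0.26·k^(0.26−1) = 0.11, so k_gold = (0.26/0.11)^(1/0.74) ≈ 3.1977.
y_gold = 3.1977^0.26 ≈ 1.3529, c_gold = y_gold − 0.11·k_gold ≈ 1.0011.
Gain: Δc = 1.0011 − 0.9287 ≈ 0.0725.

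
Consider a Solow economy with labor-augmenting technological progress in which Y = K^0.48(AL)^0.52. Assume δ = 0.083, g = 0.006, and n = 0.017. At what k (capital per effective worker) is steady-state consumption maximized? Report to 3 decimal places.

k_gold ≈ 18.256

The effective depreciation rate is n + g + δ = 0.017 + 0.006 + 0.083 = 0.106.
At the golden rule the marginal product of capital equals n+g+δ: 0.48·k^(0.48−1) = 0.106. Solving, k_gold = (0.48/0.106)^(1/0.52) ≈ 18.2564.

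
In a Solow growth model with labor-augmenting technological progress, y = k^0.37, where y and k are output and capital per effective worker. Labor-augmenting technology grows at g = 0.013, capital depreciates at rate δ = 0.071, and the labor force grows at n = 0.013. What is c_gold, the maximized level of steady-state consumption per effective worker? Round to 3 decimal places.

c_gold ≈ 1.383

Break-even investment rate: n + g + δ = 0.013 + 0.013 + 0.071 = 0.097.
Golden rule sets MPK = n+g+δ: 0.37·k^(0.37−1) = 0.097, so k_gold = (0.37/0.097)^(1/0.63) ≈ 8.3735.
y_gold = 8.3735^0.37 ≈ 2.1952.
c_gold = y_gold − (n+g+δ)·k_gold = 2.1952 − 0.097·8.3735 ≈ 1.3830.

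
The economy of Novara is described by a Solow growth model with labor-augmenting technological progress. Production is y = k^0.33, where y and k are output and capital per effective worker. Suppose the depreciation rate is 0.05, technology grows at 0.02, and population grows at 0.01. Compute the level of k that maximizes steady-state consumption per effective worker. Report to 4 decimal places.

The effective depreciation rate is n + g + δ = 0.01 + 0.02 + 0.05 = 0.08.
At the golden rule the marginal product of capital equals n+g+δ: 0.33·k^(0.33−1) = 0.08. Solving, k_gold = (0.33/0.08)^(1/0.67) ≈ 8.2898.

k_gold ≈ 8.2898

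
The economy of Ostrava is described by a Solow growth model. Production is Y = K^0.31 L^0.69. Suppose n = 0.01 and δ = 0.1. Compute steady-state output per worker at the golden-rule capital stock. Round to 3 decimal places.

y_gold ≈ 1.593

Break-even investment rate: n + δ = 0.01 + 0.1 = 0.11.
Golden rule sets MPK = n+δ: 0.31·k^(0.31−1) = 0.11, so k_gold = (0.31/0.11)^(1/0.69) ≈ 4.4888.
Output: y_gold = k_gold^0.31 = 4.4888^0.31 ≈ 1.5928.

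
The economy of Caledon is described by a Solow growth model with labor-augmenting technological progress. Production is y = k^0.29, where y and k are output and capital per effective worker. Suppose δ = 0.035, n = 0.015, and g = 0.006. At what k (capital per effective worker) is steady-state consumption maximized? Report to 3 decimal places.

The effective depreciation rate is n + g + δ = 0.015 + 0.006 + 0.035 = 0.056.
At the golden rule the marginal product of capital equals n+g+δ: 0.29·k^(0.29−1) = 0.056. Solving, k_gold = (0.29/0.056)^(1/0.71) ≈ 10.1375.

k_gold ≈ 10.137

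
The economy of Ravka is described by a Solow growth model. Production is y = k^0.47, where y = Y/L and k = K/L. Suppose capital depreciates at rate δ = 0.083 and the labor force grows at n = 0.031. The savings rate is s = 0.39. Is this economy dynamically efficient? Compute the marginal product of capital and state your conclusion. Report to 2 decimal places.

The effective depreciation rate is n + δ = 0.031 + 0.083 = 0.114.
Steady-state k*: s·k^0.47 = 0.114·k gives k* = (0.39/0.114)^(1/0.53) ≈ 10.1824.
MPK = 0.47·10.1824^(-0.53) ≈ 0.1374.
MPK > n+δ = 0.114, so the economy is dynamically efficient (under-saving).

dynamically efficient; MPK ≈ 0.14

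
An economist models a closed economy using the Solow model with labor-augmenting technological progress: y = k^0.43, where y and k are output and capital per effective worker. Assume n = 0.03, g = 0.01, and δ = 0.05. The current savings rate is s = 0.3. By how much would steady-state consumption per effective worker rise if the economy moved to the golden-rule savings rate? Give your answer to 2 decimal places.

n + g + δ = 0.03 + 0.01 + 0.05 = 0.09.
Current steady state (s = 0.3): k* = (0.3/0.09)^(1/0.57) ≈ 8.2667, y* = 8.2667^0.43 ≈ 2.4800, c* = (1−0.3)·2.4800 ≈ 1.7360.
Maximizing c = f(k) − (n+g+δ)·k gives f'(k) = n+g+δ, i.e. 0.43·k^(0.43−1) = 0.09, so k_gold = (0.43/0.09)^(1/0.57) ≈ 15.5462.
y_gold = 15.5462^0.43 ≈ 3.2539, c_gold = y_gold − 0.09·k_gold ≈ 1.8547.
Gain: Δc = 1.8547 − 1.7360 ≈ 0.1187.

Δc ≈ 0.12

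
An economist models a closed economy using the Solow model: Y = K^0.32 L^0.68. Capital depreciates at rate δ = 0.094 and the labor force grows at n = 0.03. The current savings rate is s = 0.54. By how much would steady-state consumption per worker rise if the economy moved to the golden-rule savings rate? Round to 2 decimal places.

The effective depreciation rate is n + δ = 0.03 + 0.094 = 0.124.
Current steady state (s = 0.54): k* = (0.54/0.124)^(1/0.68) ≈ 8.7029, y* = 8.7029^0.32 ≈ 1.9984, c* = (1−0.54)·1.9984 ≈ 0.9193.
Golden rule sets MPK = n+δ: 0.32·k^(0.32−1) = 0.124, so k_gold = (0.32/0.124)^(1/0.68) ≈ 4.0316.
y_gold = 4.0316^0.32 ≈ 1.5623, c_gold = y_gold − 0.124·k_gold ≈ 1.0623.
Gain: Δc = 1.0623 − 0.9193 ≈ 0.1431.

Δc ≈ 0.14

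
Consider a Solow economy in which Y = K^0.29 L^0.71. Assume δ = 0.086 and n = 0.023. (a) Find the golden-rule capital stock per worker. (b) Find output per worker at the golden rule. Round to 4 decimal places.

(a) k_gold ≈ 3.9678; (b) y_gold ≈ 1.4914

Capital per worker breaks even when investment replaces (n + δ)·k; here n + δ = 0.109.
Maximizing c = f(k) − (n+δ)·k gives f'(k) = n+δ, i.e. 0.29·k^(0.29−1) = 0.109, so k_gold = (0.29/0.109)^(1/0.71) ≈ 3.9678.
y_gold = 3.9678^0.29 ≈ 1.4914.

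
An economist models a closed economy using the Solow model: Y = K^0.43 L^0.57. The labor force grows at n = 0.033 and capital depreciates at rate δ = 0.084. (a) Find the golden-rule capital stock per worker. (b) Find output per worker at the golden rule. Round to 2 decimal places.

Capital per worker breaks even when investment replaces (n + δ)·k; here n + δ = 0.117.
Setting f'(k) = n+δ gives 0.43·k^(0.43−1) = 0.117, hence k_gold = (0.43/0.117)^(1/0.57) ≈ 9.8112.
y_gold = 9.8112^0.43 ≈ 2.6696.

(a) k_gold ≈ 9.81; (b) y_gold ≈ 2.67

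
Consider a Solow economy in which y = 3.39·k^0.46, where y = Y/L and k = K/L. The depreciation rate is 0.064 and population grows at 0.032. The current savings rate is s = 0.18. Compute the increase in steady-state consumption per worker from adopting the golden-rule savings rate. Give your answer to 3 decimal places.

n + δ = 0.032 + 0.064 = 0.096.
Current steady state (s = 0.18): k* = (0.18·3.39/0.096)^(1/0.54) ≈ 30.7192, y* = 3.39·30.7192^0.46 ≈ 16.3835, c* = (1−0.18)·16.3835 ≈ 13.4345.
Maximizing c = f(k) − (n+δ)·k gives f'(k) = n+δ, i.e. 0.46·3.39·k^(0.46−1) = 0.096, so k_gold = (0.46·3.39/0.096)^(1/0.54) ≈ 174.5869.
y_gold = 3.39·174.5869^0.46 ≈ 36.4355, c_gold = y_gold − 0.096·k_gold ≈ 19.6752.
Gain: Δc = 19.6752 − 13.4345 ≈ 6.2407.

Δc ≈ 6.241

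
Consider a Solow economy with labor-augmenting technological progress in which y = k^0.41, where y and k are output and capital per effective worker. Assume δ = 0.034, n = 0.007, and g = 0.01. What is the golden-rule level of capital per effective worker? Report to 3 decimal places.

k_gold ≈ 34.218

The effective depreciation rate is n + g + δ = 0.007 + 0.01 + 0.034 = 0.051.
At the golden rule the marginal product of capital equals n+g+δ: 0.41·k^(0.41−1) = 0.051. Solving, k_gold = (0.41/0.051)^(1/0.59) ≈ 34.2185.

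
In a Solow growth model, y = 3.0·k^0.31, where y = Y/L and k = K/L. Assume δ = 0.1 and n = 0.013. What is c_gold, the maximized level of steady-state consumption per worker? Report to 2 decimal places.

Capital per worker breaks even when investment replaces (n + δ)·k; here n + δ = 0.113.
At the golden rule the marginal product of capital equals n+δ: 0.31·3.0·k^(0.31−1) = 0.113. Solving, k_gold = (0.31·3.0/0.113)^(1/0.69) ≈ 21.2165.
y_gold = 3.0·21.2165^0.31 ≈ 7.7337.
c_gold = y_gold − (n+δ)·k_gold = 7.7337 − 0.113·21.2165 ≈ 5.3363.

c_gold ≈ 5.34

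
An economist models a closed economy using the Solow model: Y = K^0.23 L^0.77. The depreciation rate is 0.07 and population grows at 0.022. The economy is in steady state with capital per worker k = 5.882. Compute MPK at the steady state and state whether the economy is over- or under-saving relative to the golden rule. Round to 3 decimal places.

over-saving; MPK ≈ 0.059

Break-even investment rate: n + δ = 0.022 + 0.07 = 0.092.
MPK = 0.23·k^(0.23−1) = 0.23·5.882^(-0.77) ≈ 0.0588.
MPK < 0.092, so the economy is dynamically inefficient (over-saving).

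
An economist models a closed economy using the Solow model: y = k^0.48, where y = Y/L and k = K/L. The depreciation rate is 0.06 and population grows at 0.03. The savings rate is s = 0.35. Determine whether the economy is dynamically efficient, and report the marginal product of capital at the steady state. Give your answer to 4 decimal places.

Break-even investment rate: n + δ = 0.03 + 0.06 = 0.09.
Steady-state k*: s·k^0.48 = 0.09·k gives k* = (0.35/0.09)^(1/0.52) ≈ 13.6232.
MPK = 0.48·13.6232^(-0.52) ≈ 0.1234.
MPK > n+δ = 0.09, so the economy is dynamically efficient (under-saving).

dynamically efficient; MPK ≈ 0.1234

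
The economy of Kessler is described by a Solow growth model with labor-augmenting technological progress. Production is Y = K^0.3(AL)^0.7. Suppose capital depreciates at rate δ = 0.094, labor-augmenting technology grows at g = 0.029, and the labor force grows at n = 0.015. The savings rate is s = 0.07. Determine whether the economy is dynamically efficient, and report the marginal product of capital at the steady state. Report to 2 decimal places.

dynamically efficient; MPK ≈ 0.59

The effective depreciation rate is n + g + δ = 0.015 + 0.029 + 0.094 = 0.138.
Steady-state k*: s·k^0.3 = 0.138·k gives k* = (0.07/0.138)^(1/0.7) ≈ 0.3792.
MPK = 0.3·0.3792^(-0.7) ≈ 0.5914.
MPK > n+g+δ = 0.138, so the economy is dynamically efficient (under-saving).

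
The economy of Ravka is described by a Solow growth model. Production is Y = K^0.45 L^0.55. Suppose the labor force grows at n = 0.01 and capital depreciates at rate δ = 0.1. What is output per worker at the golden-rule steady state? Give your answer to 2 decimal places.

y_gold ≈ 3.17

The effective depreciation rate is n + δ = 0.01 + 0.1 = 0.11.
At the golden rule the marginal product of capital equals n+δ: 0.45·k^(0.45−1) = 0.11. Solving, k_gold = (0.45/0.11)^(1/0.55) ≈ 12.9539.
Output: y_gold = k_gold^0.45 = 12.9539^0.45 ≈ 3.1665.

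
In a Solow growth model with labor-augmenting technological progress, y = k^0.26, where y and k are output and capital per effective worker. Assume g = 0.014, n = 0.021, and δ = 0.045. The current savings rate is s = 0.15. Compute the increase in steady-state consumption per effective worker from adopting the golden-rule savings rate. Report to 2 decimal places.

Break-even investment rate: n + g + δ = 0.021 + 0.014 + 0.045 = 0.08.
Current steady state (s = 0.15): k* = (0.15/0.08)^(1/0.74) ≈ 2.3384, y* = 2.3384^0.26 ≈ 1.2472, c* = (1−0.15)·1.2472 ≈ 1.0601.
Setting f'(k) = n+g+δ gives 0.26·k^(0.26−1) = 0.08, hence k_gold = (0.26/0.08)^(1/0.74) ≈ 4.9174.
y_gold = 4.9174^0.26 ≈ 1.5130, c_gold = y_gold − 0.08·k_gold ≈ 1.1197.
Gain: Δc = 1.1197 − 1.0601 ≈ 0.0596.

Δc ≈ 0.06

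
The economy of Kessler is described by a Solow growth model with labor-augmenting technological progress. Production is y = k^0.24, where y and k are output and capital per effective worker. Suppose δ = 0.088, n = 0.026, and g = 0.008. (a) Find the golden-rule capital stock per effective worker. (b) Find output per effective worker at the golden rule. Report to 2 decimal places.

(a) k_gold ≈ 2.44; (b) y_gold ≈ 1.24

The effective depreciation rate is n + g + δ = 0.026 + 0.008 + 0.088 = 0.122.
Maximizing c = f(k) − (n+g+δ)·k gives f'(k) = n+g+δ, i.e. 0.24·k^(0.24−1) = 0.122, so k_gold = (0.24/0.122)^(1/0.76) ≈ 2.4358.
y_gold = 2.4358^0.24 ≈ 1.2382.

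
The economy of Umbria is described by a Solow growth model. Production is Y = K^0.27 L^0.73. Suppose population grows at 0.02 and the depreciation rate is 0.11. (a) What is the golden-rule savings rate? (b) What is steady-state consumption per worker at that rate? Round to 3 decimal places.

n + δ = 0.02 + 0.11 = 0.13.
For Cobb-Douglas, s_gold equals capital's share: s_gold = 0.27.
At the golden rule the marginal product of capital equals n+δ: 0.27·k^(0.27−1) = 0.13. Solving, k_gold = (0.27/0.13)^(1/0.73) ≈ 2.7216.
y_gold = 2.7216^0.27 ≈ 1.3104; c_gold = (1−0.27)·y_gold ≈ 0.9566.

(a) s_gold = 0.270; (b) c_gold ≈ 0.957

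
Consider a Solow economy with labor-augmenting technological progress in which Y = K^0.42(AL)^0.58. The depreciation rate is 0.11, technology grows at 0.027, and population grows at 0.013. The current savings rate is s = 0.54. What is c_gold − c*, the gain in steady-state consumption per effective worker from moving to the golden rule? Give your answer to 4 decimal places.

The effective depreciation rate is n + g + δ = 0.013 + 0.027 + 0.11 = 0.15.
Current steady state (s = 0.54): k* = (0.54/0.15)^(1/0.58) ≈ 9.1021, y* = 9.1021^0.42 ≈ 2.5284, c* = (1−0.54)·2.5284 ≈ 1.1630.
Maximizing c = f(k) − (n+g+δ)·k gives f'(k) = n+g+δ, i.e. 0.42·k^(0.42−1) = 0.15, so k_gold = (0.42/0.15)^(1/0.58) ≈ 5.9015.
y_gold = 5.9015^0.42 ≈ 2.1077, c_gold = y_gold − 0.15·k_gold ≈ 1.2225.
Gain: Δc = 1.2225 − 1.1630 ≈ 0.0594.

Δc ≈ 0.0594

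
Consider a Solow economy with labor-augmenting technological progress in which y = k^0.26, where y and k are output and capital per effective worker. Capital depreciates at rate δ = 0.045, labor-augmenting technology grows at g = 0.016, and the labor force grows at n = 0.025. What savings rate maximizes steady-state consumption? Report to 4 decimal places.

Capital per effective worker breaks even when investment replaces (n + g + δ)·k; here n + g + δ = 0.086.
At the golden rule MPK = n+g+δ, and in any Cobb-Douglas steady state s = (n+g+δ)·k/y = MPK·k/y = capital's share 0.26.

s_gold = 0.2600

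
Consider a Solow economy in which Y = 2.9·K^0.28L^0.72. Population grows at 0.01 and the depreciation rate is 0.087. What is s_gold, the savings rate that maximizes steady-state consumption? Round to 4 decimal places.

Break-even investment rate: n + δ = 0.01 + 0.087 = 0.097.
At the golden rule MPK = n+δ, and in any Cobb-Douglas steady state s = (n+δ)·k/y = MPK·k/y = capital's share 0.28.

s_gold = 0.2800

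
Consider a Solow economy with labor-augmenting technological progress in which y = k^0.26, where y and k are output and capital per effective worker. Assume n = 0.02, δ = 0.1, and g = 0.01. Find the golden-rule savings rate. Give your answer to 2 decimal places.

s_gold = 0.26

n + g + δ = 0.02 + 0.01 + 0.1 = 0.13.
At the golden rule MPK = n+g+δ, and in any Cobb-Douglas steady state s = (n+g+δ)·k/y = MPK·k/y = capital's share 0.26.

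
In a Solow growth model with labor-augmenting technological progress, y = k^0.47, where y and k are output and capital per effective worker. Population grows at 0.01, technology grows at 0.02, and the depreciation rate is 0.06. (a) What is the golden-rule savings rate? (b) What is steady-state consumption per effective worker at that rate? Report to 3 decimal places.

(a) s_gold = 0.470; (b) c_gold ≈ 2.295

Capital per effective worker breaks even when investment replaces (n + g + δ)·k; here n + g + δ = 0.09.
For Cobb-Douglas, s_gold equals capital's share: s_gold = 0.47.
Golden rule sets MPK = n+g+δ: 0.47·k^(0.47−1) = 0.09, so k_gold = (0.47/0.09)^(1/0.53) ≈ 22.6175.
y_gold = 22.6175^0.47 ≈ 4.3310; c_gold = (1−0.47)·y_gold ≈ 2.2954.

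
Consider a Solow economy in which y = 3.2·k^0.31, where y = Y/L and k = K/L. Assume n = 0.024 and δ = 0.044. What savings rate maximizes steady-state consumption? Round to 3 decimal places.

s_gold = 0.310

Break-even investment rate: n + δ = 0.024 + 0.044 = 0.068.
At the golden rule MPK = n+δ, and in any Cobb-Douglas steady state s = (n+δ)·k/y = MPK·k/y = capital's share 0.31.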